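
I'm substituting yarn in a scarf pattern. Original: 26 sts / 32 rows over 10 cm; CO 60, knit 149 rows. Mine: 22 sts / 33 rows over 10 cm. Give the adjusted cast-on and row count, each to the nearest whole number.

Cast on 51 stitches; work 154 rows.

Stitches: 60 × 22/26 = 50.77 → 51.
Rows: 149 × 33/32 = 153.66 → 154.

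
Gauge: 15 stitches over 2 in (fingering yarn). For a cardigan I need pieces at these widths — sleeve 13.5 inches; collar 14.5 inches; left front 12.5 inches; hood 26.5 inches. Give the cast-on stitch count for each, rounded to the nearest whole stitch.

sleeve 101; collar 109; left front 94; hood 199.

Rate = 15/2 = 7.5 sts per in.
sleeve: 13.5 × 7.5 = 101.25 → 101.
collar: 14.5 × 7.5 = 108.75 → 109.
left front: 12.5 × 7.5 = 93.75 → 94.
hood: 26.5 × 7.5 = 198.75 → 199.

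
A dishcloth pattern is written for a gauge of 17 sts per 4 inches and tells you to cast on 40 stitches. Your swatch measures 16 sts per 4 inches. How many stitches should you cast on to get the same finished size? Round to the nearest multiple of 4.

36 stitches.

Scale factor = 16 / 17 = 0.941.
40 × 16 / 17 = 37.65 sts.
→ 36 sts.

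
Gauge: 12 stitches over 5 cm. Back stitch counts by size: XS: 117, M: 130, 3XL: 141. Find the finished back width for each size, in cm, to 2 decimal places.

XS 48.75 cm; M 54.17 cm; 3XL 58.75 cm.

12/5 = 2.4 sts per cm.
XS: 117 / 2.4 = 48.750 → 48.75 cm.
M: 130 / 2.4 = 54.167 → 54.17 cm.
3XL: 141 / 2.4 = 58.750 → 58.75 cm.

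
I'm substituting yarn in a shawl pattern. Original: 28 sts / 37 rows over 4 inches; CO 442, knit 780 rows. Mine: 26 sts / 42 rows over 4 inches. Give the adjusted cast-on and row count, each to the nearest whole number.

Cast on 410 stitches; work 885 rows.

Stitches: 442 × 26/28 = 410.43 → 410.
Rows: 780 × 42/37 = 885.41 → 885.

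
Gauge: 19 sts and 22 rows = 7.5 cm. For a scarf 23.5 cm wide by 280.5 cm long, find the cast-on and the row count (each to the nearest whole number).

Cast on 60 stitches and work 823 rows.

Stitch gauge = 19/7.5 = 2.533 sts/cm; 23.5 × 2.533 = 59.53 → 60 sts.
Row gauge = 22/7.5 = 2.933 rows/cm; 280.5 × 2.933 = 822.80 → 823 rows.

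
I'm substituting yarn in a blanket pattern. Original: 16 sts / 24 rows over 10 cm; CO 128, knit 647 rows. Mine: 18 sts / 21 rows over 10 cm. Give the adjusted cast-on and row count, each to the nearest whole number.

Cast on 144 stitches; work 566 rows.

Stitches: 128 × 18/16 = 144.00 → 144.
Rows: 647 × 21/24 = 566.12 → 566.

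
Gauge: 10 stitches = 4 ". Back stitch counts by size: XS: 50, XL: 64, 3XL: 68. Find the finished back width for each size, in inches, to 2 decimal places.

10/4 = 2.5 sts per in.
XS: 50 / 2.5 = 20.000 → 20.00 in.
XL: 64 / 2.5 = 25.600 → 25.60 in.
3XL: 68 / 2.5 = 27.200 → 27.20 in.

XS 20.00 inches; XL 25.60 inches; 3XL 27.20 inches.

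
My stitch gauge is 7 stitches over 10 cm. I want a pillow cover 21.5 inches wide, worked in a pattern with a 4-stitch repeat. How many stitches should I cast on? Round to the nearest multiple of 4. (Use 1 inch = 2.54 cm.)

21.5 in = 21.5 × 2.54 = 54.61 cm.
7 / 10 = 0.7 sts/cm.
54.61 × 0.7 = 38.23 sts.
→ 40.

40 stitches.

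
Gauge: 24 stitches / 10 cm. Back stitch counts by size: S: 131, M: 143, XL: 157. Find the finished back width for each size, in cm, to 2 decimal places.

S 54.58 cm; M 59.58 cm; XL 65.42 cm.

24/10 = 2.4 sts per cm.
S: 131 / 2.4 = 54.583 → 54.58 cm.
M: 143 / 2.4 = 59.583 → 59.58 cm.
XL: 157 / 2.4 = 65.417 → 65.42 cm.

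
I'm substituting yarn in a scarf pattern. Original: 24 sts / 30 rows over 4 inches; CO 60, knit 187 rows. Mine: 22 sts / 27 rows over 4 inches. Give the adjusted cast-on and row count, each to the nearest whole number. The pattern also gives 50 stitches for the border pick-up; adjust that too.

Stitches: 60 × 22/24 = 55.00 → 55.
Rows: 187 × 27/30 = 168.30 → 168.
border pick-up: 50 × 22/24 = 45.83 → 46.

Cast on 55 stitches; work 168 rows; border pick-up 46 stitches.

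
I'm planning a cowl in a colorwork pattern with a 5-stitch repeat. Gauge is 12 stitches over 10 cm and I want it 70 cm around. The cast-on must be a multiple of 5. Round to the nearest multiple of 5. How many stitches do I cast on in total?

12 / 10 = 1.2 sts per cm.
70 × 1.2 = 84.00 sts.
Nearest multiple of 5: 85.

CO 85 sts.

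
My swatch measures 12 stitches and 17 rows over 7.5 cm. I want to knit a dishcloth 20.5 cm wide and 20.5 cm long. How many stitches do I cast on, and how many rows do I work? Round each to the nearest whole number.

Cast on 33 stitches and work 46 rows.

Stitch gauge = 12/7.5 = 1.6 sts/cm; 20.5 × 1.6 = 32.80 → 33 sts.
Row gauge = 17/7.5 = 2.267 rows/cm; 20.5 × 2.267 = 46.47 → 46 rows.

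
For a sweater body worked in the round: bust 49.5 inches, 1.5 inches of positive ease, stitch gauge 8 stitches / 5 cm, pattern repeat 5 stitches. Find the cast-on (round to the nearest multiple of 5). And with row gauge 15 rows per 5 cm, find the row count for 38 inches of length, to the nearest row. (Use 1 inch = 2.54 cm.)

Cast on 205 stitches; work 290 rows.

Finished = 49.5 + 1.5 = 51 inches.
51 inches × 2.54 = 129.54 cm.
8/5 = 1.6 sts per cm; 129.54 × 1.6 = 207.26 sts.
Nearest multiple of 5 → 205.
38 inches = 96.52 cm; × 3 = 289.56 → 290 rows.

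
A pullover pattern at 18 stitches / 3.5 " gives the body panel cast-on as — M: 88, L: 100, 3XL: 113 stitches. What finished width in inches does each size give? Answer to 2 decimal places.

M 17.11 inches; L 19.44 inches; 3XL 21.97 inches.

18/3.5 = 5.143 sts per in.
M: 88 / 5.143 = 17.111 → 17.11 in.
L: 100 / 5.143 = 19.444 → 19.44 in.
3XL: 113 / 5.143 = 21.972 → 21.97 in.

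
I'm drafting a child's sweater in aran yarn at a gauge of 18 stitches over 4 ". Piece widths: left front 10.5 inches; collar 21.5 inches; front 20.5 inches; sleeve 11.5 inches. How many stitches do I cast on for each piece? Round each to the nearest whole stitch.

left front 47; collar 97; front 92; sleeve 52.

Rate = 18/4 = 4.5 sts per in.
left front: 10.5 × 4.5 = 47.25 → 47.
collar: 21.5 × 4.5 = 96.75 → 97.
front: 20.5 × 4.5 = 92.25 → 92.
sleeve: 11.5 × 4.5 = 51.75 → 52.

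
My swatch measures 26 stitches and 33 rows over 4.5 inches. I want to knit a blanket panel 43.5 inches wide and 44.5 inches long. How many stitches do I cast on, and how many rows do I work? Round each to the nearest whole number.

Cast on 251 stitches and work 326 rows.

Stitch gauge = 26/4.5 = 5.778 sts/in; 43.5 × 5.778 = 251.33 → 251 sts.
Row gauge = 33/4.5 = 7.333 rows/in; 44.5 × 7.333 = 326.33 → 326 rows.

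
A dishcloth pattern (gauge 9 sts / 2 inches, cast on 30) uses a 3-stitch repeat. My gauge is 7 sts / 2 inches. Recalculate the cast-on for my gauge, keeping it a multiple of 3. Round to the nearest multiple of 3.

Cast on 24 stitches.

30 × 7 / 9 = 23.33.
Nearest multiple of 3: 24.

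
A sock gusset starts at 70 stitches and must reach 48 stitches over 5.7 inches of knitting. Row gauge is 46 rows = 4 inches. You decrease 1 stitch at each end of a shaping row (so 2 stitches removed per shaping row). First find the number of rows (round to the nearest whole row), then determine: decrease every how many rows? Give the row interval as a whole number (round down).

Rows = 5.7 × 11.5 = 65.5 → 66 rows.
Stitches to remove: 22 → 11 shaping rows (at 2 st each).
66 / 11 = 6.00 → every 6 rows.

Decrease every 6th row.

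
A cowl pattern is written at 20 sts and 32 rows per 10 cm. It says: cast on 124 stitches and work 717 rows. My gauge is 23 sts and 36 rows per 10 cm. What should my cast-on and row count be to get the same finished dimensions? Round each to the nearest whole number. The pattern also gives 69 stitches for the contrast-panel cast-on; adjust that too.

Stitches: 124 × 23/20 = 142.60 → 143.
Rows: 717 × 36/32 = 806.62 → 807.
contrast-panel cast-on: 69 × 23/20 = 79.35 → 79.

Cast on 143 stitches; work 807 rows; contrast-panel cast-on 79 stitches.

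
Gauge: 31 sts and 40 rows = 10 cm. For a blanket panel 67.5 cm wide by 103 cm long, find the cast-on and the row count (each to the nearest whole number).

Cast on 209 stitches and work 412 rows.

Stitch gauge = 31/10 = 3.1 sts/cm; 67.5 × 3.1 = 209.25 → 209 sts.
Row gauge = 40/10 = 4 rows/cm; 103 × 4 = 412.00 → 412 rows.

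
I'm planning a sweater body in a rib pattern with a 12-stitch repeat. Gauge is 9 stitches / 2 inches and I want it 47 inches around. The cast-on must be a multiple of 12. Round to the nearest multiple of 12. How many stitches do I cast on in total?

CO 216 sts.

9 / 2 = 4.5 sts per inch.
47 × 4.5 = 211.50 sts.
Nearest multiple of 12: 216.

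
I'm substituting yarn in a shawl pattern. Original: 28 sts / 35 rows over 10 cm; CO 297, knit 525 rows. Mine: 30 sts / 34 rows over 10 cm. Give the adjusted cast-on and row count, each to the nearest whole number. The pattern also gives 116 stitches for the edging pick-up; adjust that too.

Cast on 318 stitches; work 510 rows; edging pick-up 124 stitches.

Stitches: 297 × 30/28 = 318.21 → 318.
Rows: 525 × 34/35 = 510.00 → 510.
edging pick-up: 116 × 30/28 = 124.29 → 124.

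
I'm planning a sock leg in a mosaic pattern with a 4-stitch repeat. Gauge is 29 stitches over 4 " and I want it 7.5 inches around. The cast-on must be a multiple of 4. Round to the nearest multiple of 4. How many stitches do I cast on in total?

CO 56 sts.

29 / 4 = 7.25 sts per inch.
7.5 × 7.25 = 54.38 sts.
Nearest multiple of 4: 56.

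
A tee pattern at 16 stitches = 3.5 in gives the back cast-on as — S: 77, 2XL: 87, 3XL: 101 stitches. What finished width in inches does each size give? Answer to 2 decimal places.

16/3.5 = 4.571 sts per in.
S: 77 / 4.571 = 16.844 → 16.84 in.
2XL: 87 / 4.571 = 19.031 → 19.03 in.
3XL: 101 / 4.571 = 22.094 → 22.09 in.

S 16.84 inches; 2XL 19.03 inches; 3XL 22.09 inches.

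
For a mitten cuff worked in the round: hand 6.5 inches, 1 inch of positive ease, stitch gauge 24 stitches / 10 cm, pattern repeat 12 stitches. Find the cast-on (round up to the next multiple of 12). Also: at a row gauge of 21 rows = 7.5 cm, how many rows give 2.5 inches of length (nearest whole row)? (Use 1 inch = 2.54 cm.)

Finished = 6.5 + 1 = 7.5 inches.
7.5 inches × 2.54 = 19.05 cm.
24/10 = 2.4 sts per cm; 19.05 × 2.4 = 45.72 sts.
Next multiple of 12 → 48.
2.5 inches = 6.35 cm; × 2.8 = 17.78 → 18 rows.

Cast on 48 stitches; work 18 rows.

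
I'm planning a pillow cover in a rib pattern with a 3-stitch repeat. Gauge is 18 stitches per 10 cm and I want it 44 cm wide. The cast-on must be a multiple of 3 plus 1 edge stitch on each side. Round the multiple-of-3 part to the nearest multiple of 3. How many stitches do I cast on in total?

18 / 10 = 1.8 sts per cm.
44 × 1.8 = 79.20 sts.
Less 2 edge sts → 77.20 for the repeat.
Nearest multiple of 3: 78.
Add back 2 edge sts → 80.

CO 80 sts.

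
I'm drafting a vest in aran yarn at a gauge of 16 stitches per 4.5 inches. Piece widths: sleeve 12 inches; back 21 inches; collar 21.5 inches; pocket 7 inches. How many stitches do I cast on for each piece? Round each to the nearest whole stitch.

Rate = 16/4.5 = 3.556 sts per in.
sleeve: 12 × 3.556 = 42.67 → 43.
back: 21 × 3.556 = 74.67 → 75.
collar: 21.5 × 3.556 = 76.44 → 76.
pocket: 7 × 3.556 = 24.89 → 25.

sleeve 43; back 75; collar 76; pocket 25.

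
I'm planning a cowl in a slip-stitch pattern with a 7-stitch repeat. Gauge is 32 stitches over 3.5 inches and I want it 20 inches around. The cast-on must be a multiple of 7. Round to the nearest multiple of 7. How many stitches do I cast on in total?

32 / 3.5 = 9.143 sts per inch.
20 × 9.143 = 182.86 sts.
Nearest multiple of 7: 182.

182 stitches.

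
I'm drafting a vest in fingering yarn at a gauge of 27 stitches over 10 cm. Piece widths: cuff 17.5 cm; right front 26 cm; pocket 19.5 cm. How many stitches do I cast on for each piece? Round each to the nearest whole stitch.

cuff 47; right front 70; pocket 53.

Rate = 27/10 = 2.7 sts per cm.
cuff: 17.5 × 2.7 = 47.25 → 47.
right front: 26 × 2.7 = 70.20 → 70.
pocket: 19.5 × 2.7 = 52.65 → 53.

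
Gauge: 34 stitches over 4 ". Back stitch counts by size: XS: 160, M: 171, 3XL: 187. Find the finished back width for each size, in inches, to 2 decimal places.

34/4 = 8.5 sts per in.
XS: 160 / 8.5 = 18.824 → 18.82 in.
M: 171 / 8.5 = 20.118 → 20.12 in.
3XL: 187 / 8.5 = 22.000 → 22.00 in.

XS 18.82 inches; M 20.12 inches; 3XL 22.00 inches.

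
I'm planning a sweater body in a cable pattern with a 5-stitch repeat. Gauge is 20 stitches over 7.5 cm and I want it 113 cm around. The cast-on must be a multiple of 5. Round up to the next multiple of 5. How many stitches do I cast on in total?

Cast on 305 stitches.

20 / 7.5 = 2.667 sts per cm.
113 × 2.667 = 301.33 sts.
Next multiple of 5: 305.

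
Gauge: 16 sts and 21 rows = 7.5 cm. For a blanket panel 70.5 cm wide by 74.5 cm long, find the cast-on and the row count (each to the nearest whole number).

Cast on 150 stitches and work 209 rows.

Stitch gauge = 16/7.5 = 2.133 sts/cm; 70.5 × 2.133 = 150.40 → 150 sts.
Row gauge = 21/7.5 = 2.8 rows/cm; 74.5 × 2.8 = 208.60 → 209 rows.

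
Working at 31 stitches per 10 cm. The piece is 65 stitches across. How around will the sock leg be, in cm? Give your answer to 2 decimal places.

31 stitches / 10 cm = 3.1 stitches per cm.
65 / 3.1 = 20.968 cm.

20.97 cm.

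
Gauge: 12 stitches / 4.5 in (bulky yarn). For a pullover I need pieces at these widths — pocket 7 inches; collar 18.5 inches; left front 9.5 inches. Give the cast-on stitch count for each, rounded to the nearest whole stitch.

pocket 19; collar 49; left front 25.

Rate = 12/4.5 = 2.667 sts per in.
pocket: 7 × 2.667 = 18.67 → 19.
collar: 18.5 × 2.667 = 49.33 → 49.
left front: 9.5 × 2.667 = 25.33 → 25.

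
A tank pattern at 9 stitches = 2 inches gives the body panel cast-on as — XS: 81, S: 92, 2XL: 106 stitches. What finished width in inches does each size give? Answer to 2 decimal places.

XS 18.00 inches; S 20.44 inches; 2XL 23.56 inches.

9/2 = 4.5 sts per in.
XS: 81 / 4.5 = 18.000 → 18.00 in.
S: 92 / 4.5 = 20.444 → 20.44 in.
2XL: 106 / 4.5 = 23.556 → 23.56 in.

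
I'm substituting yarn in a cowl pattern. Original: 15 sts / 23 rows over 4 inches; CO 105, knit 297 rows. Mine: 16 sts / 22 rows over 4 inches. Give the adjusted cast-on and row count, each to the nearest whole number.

Stitches: 105 × 16/15 = 112.00 → 112.
Rows: 297 × 22/23 = 284.09 → 284.

Cast on 112 stitches; work 284 rows.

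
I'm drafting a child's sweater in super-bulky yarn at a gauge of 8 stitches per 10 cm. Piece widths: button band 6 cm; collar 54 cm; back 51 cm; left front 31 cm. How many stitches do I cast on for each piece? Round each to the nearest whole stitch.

button band 5; collar 43; back 41; left front 25.

Rate = 8/10 = 0.8 sts per cm.
button band: 6 × 0.8 = 4.80 → 5.
collar: 54 × 0.8 = 43.20 → 43.
back: 51 × 0.8 = 40.80 → 41.
left front: 31 × 0.8 = 24.80 → 25.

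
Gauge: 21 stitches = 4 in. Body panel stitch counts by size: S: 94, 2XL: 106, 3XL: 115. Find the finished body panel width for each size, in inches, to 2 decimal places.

21/4 = 5.25 sts per in.
S: 94 / 5.25 = 17.905 → 17.90 in.
2XL: 106 / 5.25 = 20.190 → 20.19 in.
3XL: 115 / 5.25 = 21.905 → 21.90 in.

S 17.90 inches; 2XL 20.19 inches; 3XL 21.90 inches.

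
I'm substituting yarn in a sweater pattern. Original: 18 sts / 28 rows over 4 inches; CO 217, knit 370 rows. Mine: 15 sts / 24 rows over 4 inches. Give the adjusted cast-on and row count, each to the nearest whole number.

Cast on 181 stitches; work 317 rows.

Stitches: 217 × 15/18 = 180.83 → 181.
Rows: 370 × 24/28 = 317.14 → 317.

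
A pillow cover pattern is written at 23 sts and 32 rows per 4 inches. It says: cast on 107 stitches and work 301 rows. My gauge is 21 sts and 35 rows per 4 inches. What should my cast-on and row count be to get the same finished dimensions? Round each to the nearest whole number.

Cast on 98 stitches; work 329 rows.

Stitches: 107 × 21/23 = 97.70 → 98.
Rows: 301 × 35/32 = 329.22 → 329.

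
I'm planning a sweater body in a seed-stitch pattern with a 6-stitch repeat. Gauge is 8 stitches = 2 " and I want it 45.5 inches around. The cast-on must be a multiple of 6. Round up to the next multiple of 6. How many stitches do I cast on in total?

Cast on 186 stitches.

8 / 2 = 4 sts per inch.
45.5 × 4 = 182.00 sts.
Next multiple of 6: 186.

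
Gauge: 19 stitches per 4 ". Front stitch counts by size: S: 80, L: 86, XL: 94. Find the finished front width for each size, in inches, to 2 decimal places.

S 16.84 inches; L 18.11 inches; XL 19.79 inches.

19/4 = 4.75 sts per in.
S: 80 / 4.75 = 16.842 → 16.84 in.
L: 86 / 4.75 = 18.105 → 18.11 in.
XL: 94 / 4.75 = 19.789 → 19.79 in.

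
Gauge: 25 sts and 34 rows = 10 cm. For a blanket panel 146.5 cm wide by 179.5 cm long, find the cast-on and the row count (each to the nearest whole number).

Stitch gauge = 25/10 = 2.5 sts/cm; 146.5 × 2.5 = 366.25 → 366 sts.
Row gauge = 34/10 = 3.4 rows/cm; 179.5 × 3.4 = 610.30 → 610 rows.

Cast on 366 stitches and work 610 rows.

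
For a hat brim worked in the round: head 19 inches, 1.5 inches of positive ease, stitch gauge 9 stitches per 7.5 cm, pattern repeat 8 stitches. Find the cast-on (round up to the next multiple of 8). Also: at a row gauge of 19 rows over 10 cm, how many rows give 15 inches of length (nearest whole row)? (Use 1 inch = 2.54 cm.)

Finished = 19 + 1.5 = 20.5 inches.
20.5 inches × 2.54 = 52.07 cm.
9/7.5 = 1.2 sts per cm; 52.07 × 1.2 = 62.48 sts.
Next multiple of 8 → 64.
15 inches = 38.10 cm; × 1.9 = 72.39 → 72 rows.

Cast on 64 stitches; work 72 rows.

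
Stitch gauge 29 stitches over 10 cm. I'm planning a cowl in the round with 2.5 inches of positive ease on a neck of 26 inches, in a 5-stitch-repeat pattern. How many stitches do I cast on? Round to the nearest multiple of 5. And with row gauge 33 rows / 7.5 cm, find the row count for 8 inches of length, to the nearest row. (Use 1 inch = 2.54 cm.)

Cast on 210 stitches; work 89 rows.

Finished = 26 + 2.5 = 28.5 inches.
28.5 inches × 2.54 = 72.39 cm.
29/10 = 2.9 sts per cm; 72.39 × 2.9 = 209.93 sts.
Nearest multiple of 5 → 210.
8 inches = 20.32 cm; × 4.4 = 89.41 → 89 rows.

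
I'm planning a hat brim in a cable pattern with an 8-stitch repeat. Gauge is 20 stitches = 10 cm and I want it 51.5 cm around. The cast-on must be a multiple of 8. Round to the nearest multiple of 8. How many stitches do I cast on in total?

Cast on 104 stitches.

20 / 10 = 2 sts per cm.
51.5 × 2 = 103.00 sts.
Nearest multiple of 8: 104.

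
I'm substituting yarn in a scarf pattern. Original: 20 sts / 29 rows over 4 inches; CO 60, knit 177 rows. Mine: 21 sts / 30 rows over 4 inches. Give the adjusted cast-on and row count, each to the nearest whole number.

Cast on 63 stitches; work 183 rows.

Stitches: 60 × 21/20 = 63.00 → 63.
Rows: 177 × 30/29 = 183.10 → 183.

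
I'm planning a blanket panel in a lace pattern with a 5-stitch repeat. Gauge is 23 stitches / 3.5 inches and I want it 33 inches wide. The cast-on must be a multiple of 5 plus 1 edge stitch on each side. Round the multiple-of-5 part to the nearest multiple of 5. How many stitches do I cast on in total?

23 / 3.5 = 6.571 sts per inch.
33 × 6.571 = 216.86 sts.
Less 2 edge sts → 214.86 for the repeat.
Nearest multiple of 5: 215.
Add back 2 edge sts → 217.

217 stitches.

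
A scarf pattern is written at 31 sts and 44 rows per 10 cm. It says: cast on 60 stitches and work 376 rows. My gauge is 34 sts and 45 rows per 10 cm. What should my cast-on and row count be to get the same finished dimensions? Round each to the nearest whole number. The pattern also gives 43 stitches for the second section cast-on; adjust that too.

Stitches: 60 × 34/31 = 65.81 → 66.
Rows: 376 × 45/44 = 384.55 → 385.
second section cast-on: 43 × 34/31 = 47.16 → 47.

Cast on 66 stitches; work 385 rows; second section cast-on 47 stitches.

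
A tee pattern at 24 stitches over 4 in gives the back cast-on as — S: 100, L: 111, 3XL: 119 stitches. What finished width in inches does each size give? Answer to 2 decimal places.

24/4 = 6 sts per in.
S: 100 / 6 = 16.667 → 16.67 in.
L: 111 / 6 = 18.500 → 18.50 in.
3XL: 119 / 6 = 19.833 → 19.83 in.

S 16.67 inches; L 18.50 inches; 3XL 19.83 inches.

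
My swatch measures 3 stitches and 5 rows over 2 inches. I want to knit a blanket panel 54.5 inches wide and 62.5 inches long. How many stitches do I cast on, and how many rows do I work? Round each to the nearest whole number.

Cast on 82 stitches and work 156 rows.

Stitch gauge = 3/2 = 1.5 sts/in; 54.5 × 1.5 = 81.75 → 82 sts.
Row gauge = 5/2 = 2.5 rows/in; 62.5 × 2.5 = 156.25 → 156 rows.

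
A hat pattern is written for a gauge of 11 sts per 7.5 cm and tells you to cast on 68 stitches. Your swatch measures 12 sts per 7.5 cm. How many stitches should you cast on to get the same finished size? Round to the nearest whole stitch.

Scale factor = 12 / 11 = 1.091.
68 × 12 / 11 = 74.18 sts.
→ 74 sts.

74 stitches.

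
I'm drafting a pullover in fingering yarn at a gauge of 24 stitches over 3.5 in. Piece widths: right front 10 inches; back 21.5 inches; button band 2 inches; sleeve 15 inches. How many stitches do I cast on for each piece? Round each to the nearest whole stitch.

right front 69; back 147; button band 14; sleeve 103.

Rate = 24/3.5 = 6.857 sts per in.
right front: 10 × 6.857 = 68.57 → 69.
back: 21.5 × 6.857 = 147.43 → 147.
button band: 2 × 6.857 = 13.71 → 14.
sleeve: 15 × 6.857 = 102.86 → 103.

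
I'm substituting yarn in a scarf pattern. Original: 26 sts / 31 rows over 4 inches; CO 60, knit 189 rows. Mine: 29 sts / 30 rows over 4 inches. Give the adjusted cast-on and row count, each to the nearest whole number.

Cast on 67 stitches; work 183 rows.

Stitches: 60 × 29/26 = 66.92 → 67.
Rows: 189 × 30/31 = 182.90 → 183.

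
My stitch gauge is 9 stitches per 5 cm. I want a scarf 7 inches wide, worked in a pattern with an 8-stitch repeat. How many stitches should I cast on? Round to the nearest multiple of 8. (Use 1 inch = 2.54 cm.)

7 in = 7 × 2.54 = 17.78 cm.
9 / 5 = 1.8 sts/cm.
17.78 × 1.8 = 32.00 sts.
→ 32.

Cast on 32 stitches.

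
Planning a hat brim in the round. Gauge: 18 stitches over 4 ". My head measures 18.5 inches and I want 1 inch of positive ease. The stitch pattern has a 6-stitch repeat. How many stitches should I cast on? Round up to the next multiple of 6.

Finished = 18.5 + 1 = 19.5 inches.
18 / 4 = 4.5 sts/in.
19.5 × 4.5 = 87.75 sts.
Next multiple of 6: 90.

Cast on 90 stitches.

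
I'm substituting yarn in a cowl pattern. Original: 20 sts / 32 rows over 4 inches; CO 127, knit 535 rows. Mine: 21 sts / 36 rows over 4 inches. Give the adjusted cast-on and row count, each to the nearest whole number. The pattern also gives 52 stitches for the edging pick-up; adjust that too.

Stitches: 127 × 21/20 = 133.35 → 133.
Rows: 535 × 36/32 = 601.88 → 602.
edging pick-up: 52 × 21/20 = 54.60 → 55.

Cast on 133 stitches; work 602 rows; edging pick-up 55 stitches.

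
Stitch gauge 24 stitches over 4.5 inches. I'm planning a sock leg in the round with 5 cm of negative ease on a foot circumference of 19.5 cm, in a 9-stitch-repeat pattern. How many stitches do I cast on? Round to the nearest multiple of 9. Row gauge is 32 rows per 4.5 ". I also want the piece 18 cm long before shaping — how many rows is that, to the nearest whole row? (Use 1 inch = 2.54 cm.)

Cast on 27 stitches; work 50 rows.

Finished = 19.5 − 5 = 14.5 cm.
14.5 cm × 1/2.54 = 5.71 inches.
24/4.5 = 5.333 sts per in; 5.71 × 5.333 = 30.45 sts.
Nearest multiple of 9 → 27.
18 cm = 7.09 inches; × 7.111 = 50.39 → 50 rows.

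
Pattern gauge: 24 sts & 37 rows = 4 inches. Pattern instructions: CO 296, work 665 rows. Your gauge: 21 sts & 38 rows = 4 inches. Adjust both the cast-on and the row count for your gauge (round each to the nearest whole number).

Stitches: 296 × 21/24 = 259.00 → 259.
Rows: 665 × 38/37 = 682.97 → 683.

Cast on 259 stitches; work 683 rows.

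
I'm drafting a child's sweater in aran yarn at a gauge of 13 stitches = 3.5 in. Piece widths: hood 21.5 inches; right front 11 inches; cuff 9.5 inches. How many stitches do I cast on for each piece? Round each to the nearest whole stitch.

Rate = 13/3.5 = 3.714 sts per in.
hood: 21.5 × 3.714 = 79.86 → 80.
right front: 11 × 3.714 = 40.86 → 41.
cuff: 9.5 × 3.714 = 35.29 → 35.

hood 80; right front 41; cuff 35.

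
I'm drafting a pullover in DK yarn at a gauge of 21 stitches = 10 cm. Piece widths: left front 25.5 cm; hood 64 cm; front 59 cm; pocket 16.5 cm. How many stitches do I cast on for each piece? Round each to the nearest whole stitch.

left front 54; hood 134; front 124; pocket 35.

Rate = 21/10 = 2.1 sts per cm.
left front: 25.5 × 2.1 = 53.55 → 54.
hood: 64 × 2.1 = 134.40 → 134.
front: 59 × 2.1 = 123.90 → 124.
pocket: 16.5 × 2.1 = 34.65 → 35.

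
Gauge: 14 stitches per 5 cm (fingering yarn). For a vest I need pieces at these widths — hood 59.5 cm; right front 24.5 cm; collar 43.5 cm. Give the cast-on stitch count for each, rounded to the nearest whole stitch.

Rate = 14/5 = 2.8 sts per cm.
hood: 59.5 × 2.8 = 166.60 → 167.
right front: 24.5 × 2.8 = 68.60 → 69.
collar: 43.5 × 2.8 = 121.80 → 122.

hood 167; right front 69; collar 122.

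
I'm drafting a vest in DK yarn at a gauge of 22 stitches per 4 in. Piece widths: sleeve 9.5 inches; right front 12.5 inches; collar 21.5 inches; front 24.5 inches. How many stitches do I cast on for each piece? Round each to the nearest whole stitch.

Rate = 22/4 = 5.5 sts per in.
sleeve: 9.5 × 5.5 = 52.25 → 52.
right front: 12.5 × 5.5 = 68.75 → 69.
collar: 21.5 × 5.5 = 118.25 → 118.
front: 24.5 × 5.5 = 134.75 → 135.

sleeve 52; right front 69; collar 118; front 135.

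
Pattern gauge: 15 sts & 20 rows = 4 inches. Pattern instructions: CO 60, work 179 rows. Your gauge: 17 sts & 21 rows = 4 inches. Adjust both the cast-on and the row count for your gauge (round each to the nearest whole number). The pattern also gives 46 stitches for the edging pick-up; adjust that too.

Cast on 68 stitches; work 188 rows; edging pick-up 52 stitches.

Stitches: 60 × 17/15 = 68.00 → 68.
Rows: 179 × 21/20 = 187.95 → 188.
edging pick-up: 46 × 17/15 = 52.13 → 52.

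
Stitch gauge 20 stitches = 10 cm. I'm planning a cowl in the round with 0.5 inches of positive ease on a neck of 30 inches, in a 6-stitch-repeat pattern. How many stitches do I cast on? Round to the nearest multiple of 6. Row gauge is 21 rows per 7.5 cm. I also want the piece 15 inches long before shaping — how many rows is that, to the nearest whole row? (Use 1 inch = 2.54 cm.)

Finished = 30 + 0.5 = 30.5 inches.
30.5 inches × 2.54 = 77.47 cm.
20/10 = 2 sts per cm; 77.47 × 2 = 154.94 sts.
Nearest multiple of 6 → 156.
15 inches = 38.10 cm; × 2.8 = 106.68 → 107 rows.

Cast on 156 stitches; work 107 rows.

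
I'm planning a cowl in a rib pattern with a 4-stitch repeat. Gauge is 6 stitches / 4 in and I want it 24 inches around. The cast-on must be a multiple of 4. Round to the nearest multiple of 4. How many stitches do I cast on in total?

Cast on 36 stitches.

6 / 4 = 1.5 sts per inch.
24 × 1.5 = 36.00 sts.
Nearest multiple of 4: 36.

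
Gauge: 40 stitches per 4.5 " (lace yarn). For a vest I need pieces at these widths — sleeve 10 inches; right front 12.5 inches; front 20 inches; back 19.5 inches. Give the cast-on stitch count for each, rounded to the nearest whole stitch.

Rate = 40/4.5 = 8.889 sts per in.
sleeve: 10 × 8.889 = 88.89 → 89.
right front: 12.5 × 8.889 = 111.11 → 111.
front: 20 × 8.889 = 177.78 → 178.
back: 19.5 × 8.889 = 173.33 → 173.

sleeve 89; right front 111; front 178; back 173.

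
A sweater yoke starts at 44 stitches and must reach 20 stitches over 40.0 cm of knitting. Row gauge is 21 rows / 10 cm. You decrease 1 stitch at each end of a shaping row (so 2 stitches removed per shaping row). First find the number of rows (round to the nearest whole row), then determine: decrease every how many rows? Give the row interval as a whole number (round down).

Decrease every 7th row.

Rows = 40.0 × 2.1 = 84.0 → 84 rows.
Stitches to remove: 24 → 12 shaping rows (at 2 st each).
84 / 12 = 7.00 → every 7 rows.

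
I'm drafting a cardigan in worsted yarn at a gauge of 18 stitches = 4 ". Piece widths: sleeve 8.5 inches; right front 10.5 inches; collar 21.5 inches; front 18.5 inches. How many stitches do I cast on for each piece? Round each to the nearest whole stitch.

Rate = 18/4 = 4.5 sts per in.
sleeve: 8.5 × 4.5 = 38.25 → 38.
right front: 10.5 × 4.5 = 47.25 → 47.
collar: 21.5 × 4.5 = 96.75 → 97.
front: 18.5 × 4.5 = 83.25 → 83.

sleeve 38; right front 47; collar 97; front 83.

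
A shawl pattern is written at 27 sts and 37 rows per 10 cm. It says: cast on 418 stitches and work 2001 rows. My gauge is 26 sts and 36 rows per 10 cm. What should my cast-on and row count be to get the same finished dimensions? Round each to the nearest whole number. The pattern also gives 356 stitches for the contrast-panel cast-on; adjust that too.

Cast on 403 stitches; work 1947 rows; contrast-panel cast-on 343 stitches.

Stitches: 418 × 26/27 = 402.52 → 403.
Rows: 2001 × 36/37 = 1946.92 → 1947.
contrast-panel cast-on: 356 × 26/27 = 342.81 → 343.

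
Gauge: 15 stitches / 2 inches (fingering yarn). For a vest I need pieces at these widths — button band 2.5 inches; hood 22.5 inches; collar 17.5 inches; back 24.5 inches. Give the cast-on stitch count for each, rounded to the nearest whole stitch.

Rate = 15/2 = 7.5 sts per in.
button band: 2.5 × 7.5 = 18.75 → 19.
hood: 22.5 × 7.5 = 168.75 → 169.
collar: 17.5 × 7.5 = 131.25 → 131.
back: 24.5 × 7.5 = 183.75 → 184.

button band 19; hood 169; collar 131; back 184.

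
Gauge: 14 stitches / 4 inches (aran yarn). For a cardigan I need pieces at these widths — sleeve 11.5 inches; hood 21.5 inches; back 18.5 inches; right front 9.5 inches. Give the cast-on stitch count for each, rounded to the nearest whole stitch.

Rate = 14/4 = 3.5 sts per in.
sleeve: 11.5 × 3.5 = 40.25 → 40.
hood: 21.5 × 3.5 = 75.25 → 75.
back: 18.5 × 3.5 = 64.75 → 65.
right front: 9.5 × 3.5 = 33.25 → 33.

sleeve 40; hood 75; back 65; right front 33.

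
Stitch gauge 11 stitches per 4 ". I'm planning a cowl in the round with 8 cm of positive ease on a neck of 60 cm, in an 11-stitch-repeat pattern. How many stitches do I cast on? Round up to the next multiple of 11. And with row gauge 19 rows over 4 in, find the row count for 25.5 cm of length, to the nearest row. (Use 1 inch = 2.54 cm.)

Finished = 60 + 8 = 68 cm.
68 cm × 1/2.54 = 26.77 inches.
11/4 = 2.75 sts per in; 26.77 × 2.75 = 73.62 sts.
Next multiple of 11 → 77.
25.5 cm = 10.04 inches; × 4.75 = 47.69 → 48 rows.

Cast on 77 stitches; work 48 rows.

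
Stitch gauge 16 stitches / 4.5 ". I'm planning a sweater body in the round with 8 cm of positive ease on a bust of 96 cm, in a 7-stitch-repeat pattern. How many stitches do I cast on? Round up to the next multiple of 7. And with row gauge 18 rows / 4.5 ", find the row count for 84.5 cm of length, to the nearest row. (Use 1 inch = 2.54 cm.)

Finished = 96 + 8 = 104 cm.
104 cm × 1/2.54 = 40.94 inches.
16/4.5 = 3.556 sts per in; 40.94 × 3.556 = 145.58 sts.
Next multiple of 7 → 147.
84.5 cm = 33.27 inches; × 4 = 133.07 → 133 rows.

Cast on 147 stitches; work 133 rows.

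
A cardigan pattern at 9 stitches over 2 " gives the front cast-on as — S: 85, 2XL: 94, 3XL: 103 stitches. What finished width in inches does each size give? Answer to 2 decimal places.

S 18.89 inches; 2XL 20.89 inches; 3XL 22.89 inches.

9/2 = 4.5 sts per in.
S: 85 / 4.5 = 18.889 → 18.89 in.
2XL: 94 / 4.5 = 20.889 → 20.89 in.
3XL: 103 / 4.5 = 22.889 → 22.89 in.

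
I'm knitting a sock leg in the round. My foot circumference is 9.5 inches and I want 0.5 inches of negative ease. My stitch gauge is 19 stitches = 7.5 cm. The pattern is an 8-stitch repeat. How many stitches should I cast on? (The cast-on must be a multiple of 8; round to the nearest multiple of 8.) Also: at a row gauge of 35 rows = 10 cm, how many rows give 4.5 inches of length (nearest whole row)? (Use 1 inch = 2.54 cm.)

Finished = 9.5 − 0.5 = 9 inches.
9 inches × 2.54 = 22.86 cm.
19/7.5 = 2.533 sts per cm; 22.86 × 2.533 = 57.91 sts.
Nearest multiple of 8 → 56.
4.5 inches = 11.43 cm; × 3.5 = 40.01 → 40 rows.

Cast on 56 stitches; work 40 rows.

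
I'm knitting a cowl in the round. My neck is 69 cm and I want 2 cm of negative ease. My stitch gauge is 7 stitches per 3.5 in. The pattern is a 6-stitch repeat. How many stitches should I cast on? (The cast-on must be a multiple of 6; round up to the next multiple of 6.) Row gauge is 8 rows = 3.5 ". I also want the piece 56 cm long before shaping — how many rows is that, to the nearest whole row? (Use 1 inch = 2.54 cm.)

Cast on 54 stitches; work 50 rows.

Finished = 69 − 2 = 67 cm.
67 cm × 1/2.54 = 26.38 inches.
7/3.5 = 2 sts per in; 26.38 × 2 = 52.76 sts.
Next multiple of 6 → 54.
56 cm = 22.05 inches; × 2.286 = 50.39 → 50 rows.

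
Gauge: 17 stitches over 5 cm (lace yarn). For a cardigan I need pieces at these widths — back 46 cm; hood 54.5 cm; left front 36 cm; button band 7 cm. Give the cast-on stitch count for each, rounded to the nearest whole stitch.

back 156; hood 185; left front 122; button band 24.

Rate = 17/5 = 3.4 sts per cm.
back: 46 × 3.4 = 156.40 → 156.
hood: 54.5 × 3.4 = 185.30 → 185.
left front: 36 × 3.4 = 122.40 → 122.
button band: 7 × 3.4 = 23.80 → 24.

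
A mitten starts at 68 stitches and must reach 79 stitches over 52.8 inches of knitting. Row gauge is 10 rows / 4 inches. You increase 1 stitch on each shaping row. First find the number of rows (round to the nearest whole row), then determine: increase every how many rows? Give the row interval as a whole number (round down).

Rows = 52.8 × 2.5 = 132.0 → 132 rows.
Stitches to add: 11 → 11 shaping rows (at 1 st each).
132 / 11 = 12.00 → every 12 rows.

Increase every 12th row.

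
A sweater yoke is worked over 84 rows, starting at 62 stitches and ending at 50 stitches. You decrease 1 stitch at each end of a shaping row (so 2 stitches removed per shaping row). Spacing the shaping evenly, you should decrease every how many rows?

Stitches to remove: |50 − 62| = 12.
Shaping rows needed: 12 / 2 = 6.
84 rows / 6 = every 14 rows.

Decrease every 14th row.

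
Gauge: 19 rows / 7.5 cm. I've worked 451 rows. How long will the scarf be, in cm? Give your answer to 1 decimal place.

19 rows / 7.5 cm = 2.533 rows per cm.
451 / 2.533 = 178.03 cm.

178.0 cm.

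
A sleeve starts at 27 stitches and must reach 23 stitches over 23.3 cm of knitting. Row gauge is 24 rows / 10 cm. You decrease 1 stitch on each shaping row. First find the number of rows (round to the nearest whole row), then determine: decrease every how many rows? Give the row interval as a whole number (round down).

Decrease every 14th row.

Rows = 23.3 × 2.4 = 55.9 → 56 rows.
Stitches to remove: 4 → 4 shaping rows (at 1 st each).
56 / 4 = 14.00 → every 14 rows.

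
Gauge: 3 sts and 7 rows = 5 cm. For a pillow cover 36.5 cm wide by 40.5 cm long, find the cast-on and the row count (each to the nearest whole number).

Stitch gauge = 3/5 = 0.6 sts/cm; 36.5 × 0.6 = 21.90 → 22 sts.
Row gauge = 7/5 = 1.4 rows/cm; 40.5 × 1.4 = 56.70 → 57 rows.

Cast on 22 stitches and work 57 rows.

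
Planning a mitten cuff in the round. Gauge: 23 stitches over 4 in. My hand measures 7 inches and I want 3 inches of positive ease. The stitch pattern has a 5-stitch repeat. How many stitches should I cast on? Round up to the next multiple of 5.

Finished = 7 + 3 = 10 inches.
23 / 4 = 5.75 sts/in.
10 × 5.75 = 57.50 sts.
Next multiple of 5: 60.

60 stitches.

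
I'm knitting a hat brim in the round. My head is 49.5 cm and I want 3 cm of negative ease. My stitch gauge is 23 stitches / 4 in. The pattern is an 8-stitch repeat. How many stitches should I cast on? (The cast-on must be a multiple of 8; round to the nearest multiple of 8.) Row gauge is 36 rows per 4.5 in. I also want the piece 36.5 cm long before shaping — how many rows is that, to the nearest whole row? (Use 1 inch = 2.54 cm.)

Cast on 104 stitches; work 115 rows.

Finished = 49.5 − 3 = 46.5 cm.
46.5 cm × 1/2.54 = 18.31 inches.
23/4 = 5.75 sts per in; 18.31 × 5.75 = 105.27 sts.
Nearest multiple of 8 → 104.
36.5 cm = 14.37 inches; × 8 = 114.96 → 115 rows.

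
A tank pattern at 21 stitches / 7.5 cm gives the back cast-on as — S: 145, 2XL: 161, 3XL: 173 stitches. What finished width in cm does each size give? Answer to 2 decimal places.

S 51.79 cm; 2XL 57.50 cm; 3XL 61.79 cm.

21/7.5 = 2.8 sts per cm.
S: 145 / 2.8 = 51.786 → 51.79 cm.
2XL: 161 / 2.8 = 57.500 → 57.50 cm.
3XL: 173 / 2.8 = 61.786 → 61.79 cm.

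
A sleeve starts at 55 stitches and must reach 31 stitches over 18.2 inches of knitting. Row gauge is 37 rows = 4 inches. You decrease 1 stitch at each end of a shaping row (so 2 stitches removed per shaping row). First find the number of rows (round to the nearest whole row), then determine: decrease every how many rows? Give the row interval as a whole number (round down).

Rows = 18.2 × 9.25 = 168.3 → 168 rows.
Stitches to remove: 24 → 12 shaping rows (at 2 st each).
168 / 12 = 14.00 → every 14 rows.

Decrease every 14th row.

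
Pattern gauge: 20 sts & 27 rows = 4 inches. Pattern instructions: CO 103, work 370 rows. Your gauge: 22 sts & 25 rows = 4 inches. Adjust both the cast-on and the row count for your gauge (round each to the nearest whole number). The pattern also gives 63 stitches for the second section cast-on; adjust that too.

Stitches: 103 × 22/20 = 113.30 → 113.
Rows: 370 × 25/27 = 342.59 → 343.
second section cast-on: 63 × 22/20 = 69.30 → 69.

Cast on 113 stitches; work 343 rows; second section cast-on 69 stitches.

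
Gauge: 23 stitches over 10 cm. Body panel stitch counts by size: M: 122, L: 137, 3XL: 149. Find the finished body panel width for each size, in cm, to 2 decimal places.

23/10 = 2.3 sts per cm.
M: 122 / 2.3 = 53.043 → 53.04 cm.
L: 137 / 2.3 = 59.565 → 59.57 cm.
3XL: 149 / 2.3 = 64.783 → 64.78 cm.

M 53.04 cm; L 59.57 cm; 3XL 64.78 cm.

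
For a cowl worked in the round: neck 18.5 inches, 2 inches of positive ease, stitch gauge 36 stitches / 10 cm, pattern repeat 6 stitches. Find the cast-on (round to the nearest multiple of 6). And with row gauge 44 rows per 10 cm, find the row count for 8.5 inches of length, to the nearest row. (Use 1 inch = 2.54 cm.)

Finished = 18.5 + 2 = 20.5 inches.
20.5 inches × 2.54 = 52.07 cm.
36/10 = 3.6 sts per cm; 52.07 × 3.6 = 187.45 sts.
Nearest multiple of 6 → 186.
8.5 inches = 21.59 cm; × 4.4 = 95.00 → 95 rows.

Cast on 186 stitches; work 95 rows.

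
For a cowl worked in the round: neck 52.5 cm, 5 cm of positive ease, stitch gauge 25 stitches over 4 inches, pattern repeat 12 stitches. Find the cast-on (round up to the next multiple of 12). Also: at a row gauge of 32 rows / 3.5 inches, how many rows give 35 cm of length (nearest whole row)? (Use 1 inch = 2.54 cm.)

Cast on 144 stitches; work 126 rows.

Finished = 52.5 + 5 = 57.5 cm.
57.5 cm × 1/2.54 = 22.64 inches.
25/4 = 6.25 sts per in; 22.64 × 6.25 = 141.49 sts.
Next multiple of 12 → 144.
35 cm = 13.78 inches; × 9.143 = 125.98 → 126 rows.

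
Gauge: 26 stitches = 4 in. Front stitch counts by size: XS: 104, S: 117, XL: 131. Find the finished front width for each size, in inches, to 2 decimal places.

XS 16.00 inches; S 18.00 inches; XL 20.15 inches.

26/4 = 6.5 sts per in.
XS: 104 / 6.5 = 16.000 → 16.00 in.
S: 117 / 6.5 = 18.000 → 18.00 in.
XL: 131 / 6.5 = 20.154 → 20.15 in.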